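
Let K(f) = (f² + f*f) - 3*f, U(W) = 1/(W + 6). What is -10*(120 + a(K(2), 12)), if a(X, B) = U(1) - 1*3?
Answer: -8200/7 ≈ -1171.4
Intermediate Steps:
U(W) = 1/(6 + W)
K(f) = -3*f + 2*f² (K(f) = (f² + f²) - 3*f = 2*f² - 3*f = -3*f + 2*f²)
a(X, B) = -20/7 (a(X, B) = 1/(6 + 1) - 1*3 = 1/7 - 3 = ⅐ - 3 = -20/7)
-10*(120 + a(K(2), 12)) = -10*(120 - 20/7) = -10*820/7 = -8200/7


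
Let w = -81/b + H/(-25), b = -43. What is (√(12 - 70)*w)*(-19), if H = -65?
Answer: -18316*I*√58/215 ≈ -648.79*I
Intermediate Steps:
w = 964/215 (w = -81/(-43) - 65/(-25) = -81*(-1/43) - 65*(-1/25) = 81/43 + 13/5 = 964/215 ≈ 4.4837)
(√(12 - 70)*w)*(-19) = (√(12 - 70)*(964/215))*(-19) = (√(-58)*(964/215))*(-19) = ((I*√58)*(964/215))*(-19) = (964*I*√58/215)*(-19) = -18316*I*√58/215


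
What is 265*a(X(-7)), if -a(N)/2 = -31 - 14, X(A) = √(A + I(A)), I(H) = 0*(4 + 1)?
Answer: 23850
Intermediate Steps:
I(H) = 0 (I(H) = 0*5 = 0)
X(A) = √A (X(A) = √(A + 0) = √A)
a(N) = 90 (a(N) = -2*(-31 - 14) = -2*(-45) = 90)
265*a(X(-7)) = 265*90 = 23850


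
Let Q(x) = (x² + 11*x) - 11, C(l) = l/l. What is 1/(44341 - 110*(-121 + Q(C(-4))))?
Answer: 1/57541 ≈ 1.7379e-5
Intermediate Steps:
C(l) = 1
Q(x) = -11 + x² + 11*x
1/(44341 - 110*(-121 + Q(C(-4)))) = 1/(44341 - 110*(-121 + (-11 + 1² + 11*1))) = 1/(44341 - 110*(-121 + (-11 + 1 + 11))) = 1/(44341 - 110*(-121 + 1)) = 1/(44341 - 110*(-120)) = 1/(44341 + 13200) = 1/57541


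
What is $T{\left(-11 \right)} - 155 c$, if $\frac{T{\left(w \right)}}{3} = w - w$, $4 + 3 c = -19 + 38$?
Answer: $-775$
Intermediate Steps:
$c = 5$ ($c = - \frac{4}{3} + \frac{-19 + 38}{3} = - \frac{4}{3} + \frac{1}{3} \cdot 19 = - \frac{4}{3} + \frac{19}{3} = 5$)
$T{\left(w \right)} = 0$ ($T{\left(w \right)} = 3 \left(w - w\right) = 3 \cdot 0 = 0$)
$T{\left(-11 \right)} - 155 c = 0 - 775 = -775$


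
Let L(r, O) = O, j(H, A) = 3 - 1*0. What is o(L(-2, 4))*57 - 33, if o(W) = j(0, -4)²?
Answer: 480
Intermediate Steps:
j(H, A) = 3 (j(H, A) = 3 + 0 = 3)
o(W) = 9 (o(W) = 3² = 9)
o(L(-2, 4))*57 - 33 = 9*57 - 33 = 513 - 33 = 480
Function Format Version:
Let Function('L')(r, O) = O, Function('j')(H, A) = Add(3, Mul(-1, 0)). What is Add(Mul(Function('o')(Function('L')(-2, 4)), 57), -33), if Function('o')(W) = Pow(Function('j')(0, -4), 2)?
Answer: 480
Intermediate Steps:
Function('j')(H, A) = 3 (Function('j')(H, A) = Add(3, 0) = 3)
Function('o')(W) = 9 (Function('o')(W) = Pow(3, 2) = 9)
Add(Mul(Function('o')(Function('L')(-2, 4)), 57), -33) = Add(Mul(9, 57), -33) = Add(513, -33) = 480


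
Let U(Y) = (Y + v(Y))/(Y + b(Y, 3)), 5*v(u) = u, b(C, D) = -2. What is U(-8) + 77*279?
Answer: 537099/25 ≈ 21484.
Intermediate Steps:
v(u) = u/5
U(Y) = 6*Y/(5*(-2 + Y)) (U(Y) = (Y + Y/5)/(Y - 2) = (6*Y/5)/(-2 + Y) = 6*Y/(5*(-2 + Y)))
U(-8) + 77*279 = (6/5)*(-8)/(-2 - 8) + 77*279 = (6/5)*(-8)/(-10) + 21483 = (6/5)*(-8)*(-⅒) + 21483 = 24/25 + 21483 = 537099/25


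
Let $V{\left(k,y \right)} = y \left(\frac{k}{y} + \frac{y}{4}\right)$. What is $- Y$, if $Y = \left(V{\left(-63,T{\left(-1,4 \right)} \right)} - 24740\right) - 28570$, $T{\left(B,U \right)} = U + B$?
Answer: $\frac{213483}{4} \approx 53371.0$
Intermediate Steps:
$T{\left(B,U \right)} = B + U$
$V{\left(k,y \right)} = y \left(\frac{y}{4} + \frac{k}{y}\right)$ ($V{\left(k,y \right)} = y \left(\frac{k}{y} + y \frac{1}{4}\right) = y \left(\frac{k}{y} + \frac{y}{4}\right) = y \left(\frac{y}{4} + \frac{k}{y}\right)$)
$Y = - \frac{213483}{4}$ ($Y = \left(\left(-63 + \frac{\left(-1 + 4\right)^{2}}{4}\right) - 24740\right) - 28570 = \left(\left(-63 + \frac{3^{2}}{4}\right) - 24740\right) - 28570 = \left(\left(-63 + \frac{1}{4} \cdot 9\right) - 24740\right) - 28570 = \left(\left(-63 + \frac{9}{4}\right) - 24740\right) - 28570 = \left(- \frac{243}{4} - 24740\right) - 28570 = - \frac{99203}{4} - 28570 = - \frac{213483}{4} \approx -53371.0$)
$- Y = \left(-1\right) \left(- \frac{213483}{4}\right) = \frac{213483}{4}$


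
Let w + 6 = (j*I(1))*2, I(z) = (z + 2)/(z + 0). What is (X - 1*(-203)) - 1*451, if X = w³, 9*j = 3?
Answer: -312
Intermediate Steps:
j = ⅓ (j = (⅑)*3 = ⅓ ≈ 0.33333)
I(z) = (2 + z)/z
w = -4 (w = -6 + (((2 + 1)/1)/3)*2 = -6 + ((1*3)/3)*2 = -6 + ((⅓)*3)*2 = -6 + 1*2 = -6 + 2 = -4)
X = -64 (X = (-4)³ = -64)
(X - 1*(-203)) - 1*451 = (-64 - 1*(-203)) - 1*451 = (-64 + 203) - 451 = 139 - 451 = -312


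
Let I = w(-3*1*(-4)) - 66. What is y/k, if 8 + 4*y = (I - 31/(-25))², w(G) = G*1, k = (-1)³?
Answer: -1734761/2500 ≈ -693.90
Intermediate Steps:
k = -1
w(G) = G
I = -54 (I = -3*1*(-4) - 66 = -3*(-4) - 66 = 12 - 66 = -54)
y = 1734761/2500 (y = -2 + (-54 - 31/(-25))²/4 = -2 + (-54 - 31*(-1/25))²/4 = -2 + (-54 + 31/25)²/4 = -2 + (-1319/25)²/4 = -2 + (¼)*(1739761/625) = -2 + 1739761/2500 = 1734761/2500 ≈ 693.90)
y/k = (1734761/2500)/(-1) = (1734761/2500)*(-1) = -1734761/2500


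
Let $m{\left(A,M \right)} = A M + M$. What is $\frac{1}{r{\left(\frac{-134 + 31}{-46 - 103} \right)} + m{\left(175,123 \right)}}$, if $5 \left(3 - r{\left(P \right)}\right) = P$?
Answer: $\frac{745}{16129892} \approx 4.6188 \cdot 10^{-5}$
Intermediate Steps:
$r{\left(P \right)} = 3 - \frac{P}{5}$
$m{\left(A,M \right)} = M + A M$
$\frac{1}{r{\left(\frac{-134 + 31}{-46 - 103} \right)} + m{\left(175,123 \right)}} = \frac{1}{\left(3 - \frac{\left(-134 + 31\right) \frac{1}{-46 - 103}}{5}\right) + 123 \left(1 + 175\right)} = \frac{1}{\left(3 - \frac{\left(-103\right) \frac{1}{-149}}{5}\right) + 123 \cdot 176} = \frac{1}{\left(3 - \frac{\left(-103\right) \left(- \frac{1}{149}\right)}{5}\right) + 21648} = \frac{1}{\left(3 - \frac{103}{745}\right) + 21648} = \frac{1}{\frac{2132}{745} + 21648} = \frac{1}{\frac{16129892}{745}} = \frac{745}{16129892}$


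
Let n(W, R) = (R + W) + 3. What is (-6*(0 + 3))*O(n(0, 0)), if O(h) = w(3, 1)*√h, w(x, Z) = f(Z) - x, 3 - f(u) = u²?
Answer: 18*√3 ≈ 31.177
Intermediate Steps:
f(u) = 3 - u²
n(W, R) = 3 + R + W
w(x, Z) = 3 - x - Z² (w(x, Z) = (3 - Z²) - x = 3 - x - Z²)
O(h) = -√h (O(h) = (3 - 1*3 - 1*1²)*√h = (3 - 3 - 1*1)*√h = (3 - 3 - 1)*√h = -√h)
(-6*(0 + 3))*O(n(0, 0)) = (-6*(0 + 3))*(-√(3 + 0 + 0)) = (-6*3)*(-√3) = -(-18)*√3 = 18*√3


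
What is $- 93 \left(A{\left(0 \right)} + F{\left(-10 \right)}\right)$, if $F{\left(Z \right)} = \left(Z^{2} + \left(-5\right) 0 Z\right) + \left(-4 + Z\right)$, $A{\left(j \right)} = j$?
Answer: $-7998$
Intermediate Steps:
$F{\left(Z \right)} = -4 + Z + Z^{2}$ ($F{\left(Z \right)} = \left(Z^{2} + 0 Z\right) + \left(-4 + Z\right) = \left(Z^{2} + 0\right) + \left(-4 + Z\right) = Z^{2} + \left(-4 + Z\right) = -4 + Z + Z^{2}$)
$- 93 \left(A{\left(0 \right)} + F{\left(-10 \right)}\right) = - 93 \left(0 - \left(14 - 100\right)\right) = - 93 \left(0 - -86\right) = - 93 \left(0 + 86\right) = \left(-93\right) 86 = -7998$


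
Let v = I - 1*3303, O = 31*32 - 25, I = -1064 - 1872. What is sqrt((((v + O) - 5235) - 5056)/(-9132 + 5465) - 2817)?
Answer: 2*I*sqrt(9455704198)/3667 ≈ 53.035*I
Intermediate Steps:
I = -2936
O = 967 (O = 992 - 25 = 967)
v = -6239 (v = -2936 - 1*3303 = -2936 - 3303 = -6239)
sqrt((((v + O) - 5235) - 5056)/(-9132 + 5465) - 2817) = sqrt((((-6239 + 967) - 5235) - 5056)/(-9132 + 5465) - 2817) = sqrt(((-5272 - 5235) - 5056)/(-3667) - 2817) = sqrt((-10507 - 5056)*(-1/3667) - 2817) = sqrt(-15563*(-1/3667) - 2817) = sqrt(15563/3667 - 2817) = sqrt(-10314376/3667) = 2*I*sqrt(9455704198)/3667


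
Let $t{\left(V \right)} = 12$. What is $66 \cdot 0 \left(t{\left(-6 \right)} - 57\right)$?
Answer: $0$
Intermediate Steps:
$66 \cdot 0 \left(t{\left(-6 \right)} - 57\right) = 66 \cdot 0 \left(12 - 57\right) = 0 \left(-45\right) = 0$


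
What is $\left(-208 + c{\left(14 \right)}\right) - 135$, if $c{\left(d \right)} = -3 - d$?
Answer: $-360$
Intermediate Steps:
$\left(-208 + c{\left(14 \right)}\right) - 135 = \left(-208 - 17\right) - 135 = -225 - 135 = -360$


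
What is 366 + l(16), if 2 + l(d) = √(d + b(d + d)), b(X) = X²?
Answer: 364 + 4*√65 ≈ 396.25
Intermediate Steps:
l(d) = -2 + √(d + 4*d²) (l(d) = -2 + √(d + (d + d)²) = -2 + √(d + (2*d)²) = -2 + √(d + 4*d²))
366 + l(16) = 366 + (-2 + √(16*(1 + 4*16))) = 366 + (-2 + √(16*(1 + 64))) = 366 + (-2 + √(16*65)) = 366 + (-2 + √1040) = 366 + (-2 + 4*√65) = 364 + 4*√65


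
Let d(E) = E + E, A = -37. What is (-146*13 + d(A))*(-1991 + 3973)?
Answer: -3908504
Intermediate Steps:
d(E) = 2*E
(-146*13 + d(A))*(-1991 + 3973) = (-146*13 + 2*(-37))*(-1991 + 3973) = (-1898 - 74)*1982 = -1972*1982 = -3908504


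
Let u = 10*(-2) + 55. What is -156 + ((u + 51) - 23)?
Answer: -93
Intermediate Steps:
u = 35 (u = -20 + 55 = 35)
-156 + ((u + 51) - 23) = -156 + ((35 + 51) - 23) = -156 + (86 - 23) = -156 + 63 = -93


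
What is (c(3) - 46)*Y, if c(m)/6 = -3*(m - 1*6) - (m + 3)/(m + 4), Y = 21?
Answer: 60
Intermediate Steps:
c(m) = 108 - 18*m - 6*(3 + m)/(4 + m) (c(m) = 6*(-3*(m - 1*6) - (m + 3)/(m + 4)) = 6*(-3*(m - 6) - (3 + m)/(4 + m)) = 6*(-3*(-6 + m) - (3 + m)/(4 + m)) = 6*((18 - 3*m) - (3 + m)/(4 + m)) = 6*(18 - 3*m - (3 + m)/(4 + m)) = 108 - 18*m - 6*(3 + m)/(4 + m))
(c(3) - 46)*Y = (6*(69 - 3*3**2 + 5*3)/(4 + 3) - 46)*21 = (6*(69 - 3*9 + 15)/7 - 46)*21 = (6*(1/7)*(69 - 27 + 15) - 46)*21 = (6*(1/7)*57 - 46)*21 = (342/7 - 46)*21 = (20/7)*21 = 60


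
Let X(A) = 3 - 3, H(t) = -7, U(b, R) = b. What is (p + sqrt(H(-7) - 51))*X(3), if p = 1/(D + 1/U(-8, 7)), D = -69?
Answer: 0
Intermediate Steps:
X(A) = 0
p = -8/553 (p = 1/(-69 + 1/(-8)) = 1/(-69 - 1/8) = 1/(-553/8) = -8/553 ≈ -0.014467)
(p + sqrt(H(-7) - 51))*X(3) = (-8/553 + sqrt(-7 - 51))*0 = (-8/553 + sqrt(-58))*0 = (-8/553 + I*sqrt(58))*0 = 0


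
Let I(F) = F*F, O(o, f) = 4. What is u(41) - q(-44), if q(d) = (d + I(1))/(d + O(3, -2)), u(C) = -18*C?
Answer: -29563/40 ≈ -739.08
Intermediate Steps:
I(F) = F²
q(d) = (1 + d)/(4 + d) (q(d) = (d + 1²)/(d + 4) = (d + 1)/(4 + d) = (1 + d)/(4 + d))
u(41) - q(-44) = -18*41 - (1 - 44)/(4 - 44) = -738 - (-43)/(-40) = -738 - (-1)*(-43)/40 = -738 - 1*43/40 = -738 - 43/40 = -29563/40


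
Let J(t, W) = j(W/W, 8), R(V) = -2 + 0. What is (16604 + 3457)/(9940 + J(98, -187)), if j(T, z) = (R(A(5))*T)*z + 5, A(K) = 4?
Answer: 20061/9929 ≈ 2.0204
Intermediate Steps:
R(V) = -2
j(T, z) = 5 - 2*T*z (j(T, z) = (-2*T)*z + 5 = -2*T*z + 5 = 5 - 2*T*z)
J(t, W) = -11 (J(t, W) = 5 - 2*W/W*8 = 5 - 2*1*8 = 5 - 16 = -11)
(16604 + 3457)/(9940 + J(98, -187)) = (16604 + 3457)/(9940 - 11) = 20061/9929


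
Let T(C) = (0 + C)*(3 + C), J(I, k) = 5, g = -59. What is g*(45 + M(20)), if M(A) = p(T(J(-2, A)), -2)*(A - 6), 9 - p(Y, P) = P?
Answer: -11741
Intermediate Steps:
T(C) = C*(3 + C)
p(Y, P) = 9 - P
M(A) = -66 + 11*A (M(A) = (9 - 1*(-2))*(A - 6) = (9 + 2)*(-6 + A) = 11*(-6 + A) = -66 + 11*A)
g*(45 + M(20)) = -59*(45 + (-66 + 11*20)) = -59*(45 + (-66 + 220)) = -59*(45 + 154) = -59*199 = -11741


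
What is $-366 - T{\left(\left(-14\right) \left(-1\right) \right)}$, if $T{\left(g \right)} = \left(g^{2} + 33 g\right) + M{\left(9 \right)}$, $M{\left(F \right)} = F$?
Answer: $-1033$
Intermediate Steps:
$T{\left(g \right)} = 9 + g^{2} + 33 g$ ($T{\left(g \right)} = \left(g^{2} + 33 g\right) + 9 = 9 + g^{2} + 33 g$)
$-366 - T{\left(\left(-14\right) \left(-1\right) \right)} = -366 - \left(9 + \left(\left(-14\right) \left(-1\right)\right)^{2} + 33 \left(\left(-14\right) \left(-1\right)\right)\right) = -366 - \left(9 + 14^{2} + 33 \cdot 14\right) = -366 - \left(9 + 196 + 462\right) = -366 - 667 = -1033$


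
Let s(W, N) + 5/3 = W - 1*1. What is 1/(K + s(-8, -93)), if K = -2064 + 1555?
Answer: -3/1559 ≈ -0.0019243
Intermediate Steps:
s(W, N) = -8/3 + W (s(W, N) = -5/3 + (W - 1*1) = -5/3 + (W - 1) = -5/3 + (-1 + W) = -8/3 + W)
K = -509
1/(K + s(-8, -93)) = 1/(-509 + (-8/3 - 8)) = 1/(-509 - 32/3) = 1/(-1559/3) = -3/1559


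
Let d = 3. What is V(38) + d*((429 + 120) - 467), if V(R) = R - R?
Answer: 246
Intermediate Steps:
V(R) = 0
V(38) + d*((429 + 120) - 467) = 0 + 3*((429 + 120) - 467) = 0 + 3*(549 - 467) = 0 + 3*82 = 0 + 246 = 246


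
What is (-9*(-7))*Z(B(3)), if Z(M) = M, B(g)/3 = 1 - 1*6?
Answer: -945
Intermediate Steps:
B(g) = -15 (B(g) = 3*(1 - 1*6) = 3*(1 - 6) = 3*(-5) = -15)
(-9*(-7))*Z(B(3)) = -9*(-7)*(-15) = 63*(-15) = -945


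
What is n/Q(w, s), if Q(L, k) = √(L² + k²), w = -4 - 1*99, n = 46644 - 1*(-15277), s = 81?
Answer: 61921*√17170/17170 ≈ 472.56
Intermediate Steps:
n = 61921 (n = 46644 + 15277 = 61921)
w = -103 (w = -4 - 99 = -103)
n/Q(w, s) = 61921/(√((-103)² + 81²)) = 61921/(√(10609 + 6561)) = 61921/(√17170) = 61921*(√17170/17170) = 61921*√17170/17170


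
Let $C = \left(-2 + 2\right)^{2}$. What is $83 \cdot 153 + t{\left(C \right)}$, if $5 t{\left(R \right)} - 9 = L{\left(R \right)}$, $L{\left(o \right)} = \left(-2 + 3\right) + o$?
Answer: $12701$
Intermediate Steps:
$L{\left(o \right)} = 1 + o$
$C = 0$ ($C = 0^{2} = 0$)
$t{\left(R \right)} = 2 + \frac{R}{5}$ ($t{\left(R \right)} = \frac{9}{5} + \frac{1 + R}{5} = \frac{9}{5} + \left(\frac{1}{5} + \frac{R}{5}\right) = 2 + \frac{R}{5}$)
$83 \cdot 153 + t{\left(C \right)} = 83 \cdot 153 + \left(2 + \frac{1}{5} \cdot 0\right) = 12699 + \left(2 + 0\right) = 12699 + 2 = 12701$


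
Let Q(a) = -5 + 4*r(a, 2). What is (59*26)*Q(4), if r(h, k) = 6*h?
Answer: 139594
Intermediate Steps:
Q(a) = -5 + 24*a (Q(a) = -5 + 4*(6*a) = -5 + 24*a)
(59*26)*Q(4) = (59*26)*(-5 + 24*4) = 1534*(-5 + 96) = 1534*91 = 139594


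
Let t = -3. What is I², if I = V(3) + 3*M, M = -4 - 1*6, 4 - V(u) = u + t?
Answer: 676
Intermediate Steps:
V(u) = 7 - u (V(u) = 4 - (u - 3) = 4 - (-3 + u) = 4 + (3 - u) = 7 - u)
M = -10 (M = -4 - 6 = -10)
I = -26 (I = (7 - 1*3) + 3*(-10) = (7 - 3) - 30 = 4 - 30 = -26)
I² = (-26)² = 676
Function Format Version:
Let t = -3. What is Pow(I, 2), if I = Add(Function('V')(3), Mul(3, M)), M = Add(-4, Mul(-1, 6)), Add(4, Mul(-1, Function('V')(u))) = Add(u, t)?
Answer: 676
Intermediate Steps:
Function('V')(u) = Add(7, Mul(-1, u)) (Function('V')(u) = Add(4, Mul(-1, Add(u, -3))) = Add(4, Mul(-1, Add(-3, u))) = Add(4, Add(3, Mul(-1, u))) = Add(7, Mul(-1, u)))
M = -10 (M = Add(-4, -6) = -10)
I = -26 (I = Add(Add(7, Mul(-1, 3)), Mul(3, -10)) = Add(Add(7, -3), -30) = Add(4, -30) = -26)
Pow(I, 2) = Pow(-26, 2) = 676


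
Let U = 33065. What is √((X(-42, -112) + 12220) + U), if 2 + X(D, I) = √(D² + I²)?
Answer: √(45283 + 14*√73) ≈ 213.08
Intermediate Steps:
X(D, I) = -2 + √(D² + I²)
√((X(-42, -112) + 12220) + U) = √(((-2 + √((-42)² + (-112)²)) + 12220) + 33065) = √(((-2 + √(1764 + 12544)) + 12220) + 33065) = √(((-2 + √14308) + 12220) + 33065) = √(((-2 + 14*√73) + 12220) + 33065) = √((12218 + 14*√73) + 33065) = √(45283 + 14*√73)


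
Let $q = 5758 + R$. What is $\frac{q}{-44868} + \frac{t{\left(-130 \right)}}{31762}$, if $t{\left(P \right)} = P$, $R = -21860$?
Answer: $\frac{126399721}{356274354} \approx 0.35478$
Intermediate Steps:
$q = -16102$ ($q = 5758 - 21860 = -16102$)
$\frac{q}{-44868} + \frac{t{\left(-130 \right)}}{31762} = - \frac{16102}{-44868} - \frac{130}{31762} = \left(-16102\right) \left(- \frac{1}{44868}\right) - \frac{65}{15881} = \frac{8051}{22434} - \frac{65}{15881} = \frac{126399721}{356274354}$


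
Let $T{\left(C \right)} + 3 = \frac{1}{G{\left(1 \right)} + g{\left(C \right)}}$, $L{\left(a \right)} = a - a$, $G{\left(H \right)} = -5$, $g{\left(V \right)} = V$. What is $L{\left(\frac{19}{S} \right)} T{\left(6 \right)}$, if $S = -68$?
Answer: $0$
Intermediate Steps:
$L{\left(a \right)} = 0$
$T{\left(C \right)} = -3 + \frac{1}{-5 + C}$
$L{\left(\frac{19}{S} \right)} T{\left(6 \right)} = 0 \frac{16 - 18}{-5 + 6} = 0 \frac{16 - 18}{1} = 0 \cdot 1 \left(-2\right) = 0 \left(-2\right) = 0$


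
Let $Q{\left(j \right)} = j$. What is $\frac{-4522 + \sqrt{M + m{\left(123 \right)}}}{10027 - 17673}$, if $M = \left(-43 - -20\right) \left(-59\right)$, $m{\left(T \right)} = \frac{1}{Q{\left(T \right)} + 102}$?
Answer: $\frac{2261}{3823} - \frac{\sqrt{305326}}{114690} \approx 0.5866$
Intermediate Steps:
$m{\left(T \right)} = \frac{1}{102 + T}$ ($m{\left(T \right)} = \frac{1}{T + 102} = \frac{1}{102 + T}$)
$M = 1357$ ($M = \left(-43 + 20\right) \left(-59\right) = \left(-23\right) \left(-59\right) = 1357$)
$\frac{-4522 + \sqrt{M + m{\left(123 \right)}}}{10027 - 17673} = \frac{-4522 + \sqrt{1357 + \frac{1}{102 + 123}}}{10027 - 17673} = \frac{-4522 + \sqrt{1357 + \frac{1}{225}}}{-7646} = \left(-4522 + \sqrt{1357 + \frac{1}{225}}\right) \left(- \frac{1}{7646}\right) = \left(-4522 + \sqrt{\frac{305326}{225}}\right) \left(- \frac{1}{7646}\right) = \left(-4522 + \frac{\sqrt{305326}}{15}\right) \left(- \frac{1}{7646}\right) = \frac{2261}{3823} - \frac{\sqrt{305326}}{114690}$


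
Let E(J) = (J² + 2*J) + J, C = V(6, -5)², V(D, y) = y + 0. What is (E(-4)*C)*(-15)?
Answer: -1500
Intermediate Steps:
V(D, y) = y
C = 25 (C = (-5)² = 25)
E(J) = J² + 3*J
(E(-4)*C)*(-15) = (-4*(3 - 4)*25)*(-15) = (-4*(-1)*25)*(-15) = (4*25)*(-15) = 100*(-15) = -1500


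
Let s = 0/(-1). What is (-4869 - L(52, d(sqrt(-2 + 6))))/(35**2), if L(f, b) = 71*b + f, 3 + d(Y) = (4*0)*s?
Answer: -4708/1225 ≈ -3.8433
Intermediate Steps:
s = 0 (s = 0*(-1) = 0)
d(Y) = -3 (d(Y) = -3 + (4*0)*0 = -3 + 0*0 = -3 + 0 = -3)
L(f, b) = f + 71*b
(-4869 - L(52, d(sqrt(-2 + 6))))/(35**2) = (-4869 - (52 + 71*(-3)))/(35**2) = (-4869 - (52 - 213))/1225 = (-4869 - 1*(-161))*(1/1225) = (-4869 + 161)*(1/1225) = -4708*1/1225 = -4708/1225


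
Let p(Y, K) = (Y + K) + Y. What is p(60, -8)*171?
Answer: 19152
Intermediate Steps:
p(Y, K) = K + 2*Y (p(Y, K) = (K + Y) + Y = K + 2*Y)
p(60, -8)*171 = (-8 + 2*60)*171 = (-8 + 120)*171 = 112*171 = 19152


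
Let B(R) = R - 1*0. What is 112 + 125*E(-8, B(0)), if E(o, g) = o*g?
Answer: 112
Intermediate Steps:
B(R) = R (B(R) = R + 0 = R)
E(o, g) = g*o
112 + 125*E(-8, B(0)) = 112 + 125*(0*(-8)) = 112 + 125*0 = 112 + 0 = 112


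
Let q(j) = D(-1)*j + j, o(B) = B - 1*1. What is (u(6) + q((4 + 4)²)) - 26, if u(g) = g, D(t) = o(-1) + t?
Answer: -148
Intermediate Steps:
o(B) = -1 + B (o(B) = B - 1 = -1 + B)
D(t) = -2 + t (D(t) = (-1 - 1) + t = -2 + t)
q(j) = -2*j (q(j) = (-2 - 1)*j + j = -3*j + j = -2*j)
(u(6) + q((4 + 4)²)) - 26 = (6 - 2*(4 + 4)²) - 26 = (6 - 2*8²) - 26 = (6 - 2*64) - 26 = (6 - 128) - 26 = -122 - 26 = -148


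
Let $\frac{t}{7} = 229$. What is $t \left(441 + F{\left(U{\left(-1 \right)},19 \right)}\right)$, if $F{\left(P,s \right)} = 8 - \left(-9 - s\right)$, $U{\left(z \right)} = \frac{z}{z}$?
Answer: $764631$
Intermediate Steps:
$t = 1603$ ($t = 7 \cdot 229 = 1603$)
$U{\left(z \right)} = 1$
$F{\left(P,s \right)} = 17 + s$ ($F{\left(P,s \right)} = 8 + \left(9 + s\right) = 17 + s$)
$t \left(441 + F{\left(U{\left(-1 \right)},19 \right)}\right) = 1603 \left(441 + \left(17 + 19\right)\right) = 1603 \left(441 + 36\right) = 1603 \cdot 477 = 764631$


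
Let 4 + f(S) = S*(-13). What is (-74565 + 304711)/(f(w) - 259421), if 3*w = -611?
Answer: -345219/385166 ≈ -0.89629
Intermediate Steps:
w = -611/3 (w = (⅓)*(-611) = -611/3 ≈ -203.67)
f(S) = -4 - 13*S (f(S) = -4 + S*(-13) = -4 - 13*S)
(-74565 + 304711)/(f(w) - 259421) = (-74565 + 304711)/((-4 - 13*(-611/3)) - 259421) = 230146/((-4 + 7943/3) - 259421) = 230146/(7931/3 - 259421) = 230146/(-770332/3) = 230146*(-3/770332) = -345219/385166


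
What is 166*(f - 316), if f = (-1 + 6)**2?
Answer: -48306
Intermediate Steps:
f = 25 (f = 5**2 = 25)
166*(f - 316) = 166*(25 - 316) = 166*(-291) = -48306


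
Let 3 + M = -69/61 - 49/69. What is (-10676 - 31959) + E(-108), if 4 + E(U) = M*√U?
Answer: -42639 - 40754*I*√3/1403 ≈ -42639.0 - 50.312*I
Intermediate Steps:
M = -20377/4209 (M = -3 + (-69/61 - 49/69) = -3 - 7750/4209 = -20377/4209 ≈ -4.8413)
E(U) = -4 - 20377*√U/4209
(-10676 - 31959) + E(-108) = (-10676 - 31959) + (-4 - 40754*I*√3/1403) = -42635 + (-4 - 40754*I*√3/1403) = -42639 - 40754*I*√3/1403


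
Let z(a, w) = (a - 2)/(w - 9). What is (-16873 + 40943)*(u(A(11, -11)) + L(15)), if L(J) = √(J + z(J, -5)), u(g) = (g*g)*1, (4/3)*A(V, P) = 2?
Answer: 108315/2 + 12035*√2758/7 ≈ 1.4445e+5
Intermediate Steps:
z(a, w) = (-2 + a)/(-9 + w)
A(V, P) = 3/2 (A(V, P) = (¾)*2 = 3/2)
u(g) = g² (u(g) = g²*1 = g²)
L(J) = √(⅐ + 13*J/14) (L(J) = √(J + (-2 + J)/(-9 - 5)) = √(J + (-2 + J)/(-14)) = √(J - (-2 + J)/14) = √(J + (⅐ - J/14)) = √(⅐ + 13*J/14))
(-16873 + 40943)*(u(A(11, -11)) + L(15)) = (-16873 + 40943)*((3/2)² + √(28 + 182*15)/14) = 24070*(9/4 + √(28 + 2730)/14) = 24070*(9/4 + √2758/14) = 108315/2 + 12035*√2758/7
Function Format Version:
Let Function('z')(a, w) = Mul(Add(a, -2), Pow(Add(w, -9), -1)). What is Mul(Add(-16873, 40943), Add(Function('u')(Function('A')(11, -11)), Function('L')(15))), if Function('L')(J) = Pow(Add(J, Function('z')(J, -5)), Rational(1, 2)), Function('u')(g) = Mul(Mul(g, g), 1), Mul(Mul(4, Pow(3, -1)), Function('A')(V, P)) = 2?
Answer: Add(Rational(108315, 2), Mul(Rational(12035, 7), Pow(2758, Rational(1, 2)))) ≈ 1.4445e+5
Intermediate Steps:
Function('z')(a, w) = Mul(Pow(Add(-9, w), -1), Add(-2, a)) (Function('z')(a, w) = Mul(Add(-2, a), Pow(Add(-9, w), -1)) = Mul(Pow(Add(-9, w), -1), Add(-2, a)))
Function('A')(V, P) = Rational(3, 2) (Function('A')(V, P) = Mul(Rational(3, 4), 2) = Rational(3, 2))
Function('u')(g) = Pow(g, 2) (Function('u')(g) = Mul(Pow(g, 2), 1) = Pow(g, 2))
Function('L')(J) = Pow(Add(Rational(1, 7), Mul(Rational(13, 14), J)), Rational(1, 2)) (Function('L')(J) = Pow(Add(J, Mul(Pow(Add(-9, -5), -1), Add(-2, J))), Rational(1, 2)) = Pow(Add(J, Mul(Pow(-14, -1), Add(-2, J))), Rational(1, 2)) = Pow(Add(J, Mul(Rational(-1, 14), Add(-2, J))), Rational(1, 2)) = Pow(Add(J, Add(Rational(1, 7), Mul(Rational(-1, 14), J))), Rational(1, 2)) = Pow(Add(Rational(1, 7), Mul(Rational(13, 14), J)), Rational(1, 2)))
Mul(Add(-16873, 40943), Add(Function('u')(Function('A')(11, -11)), Function('L')(15))) = Mul(Add(-16873, 40943), Add(Pow(Rational(3, 2), 2), Mul(Rational(1, 14), Pow(Add(28, Mul(182, 15)), Rational(1, 2))))) = Mul(24070, Add(Rational(9, 4), Mul(Rational(1, 14), Pow(Add(28, 2730), Rational(1, 2))))) = Mul(24070, Add(Rational(9, 4), Mul(Rational(1, 14), Pow(2758, Rational(1, 2))))) = Add(Rational(108315, 2), Mul(Rational(12035, 7), Pow(2758, Rational(1, 2))))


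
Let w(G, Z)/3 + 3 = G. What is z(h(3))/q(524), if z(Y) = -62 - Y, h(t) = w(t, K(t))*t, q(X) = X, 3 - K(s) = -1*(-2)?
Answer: -31/262 ≈ -0.11832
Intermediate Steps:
K(s) = 1 (K(s) = 3 - (-1)*(-2) = 3 - 1*2 = 3 - 2 = 1)
w(G, Z) = -9 + 3*G
h(t) = t*(-9 + 3*t) (h(t) = (-9 + 3*t)*t = t*(-9 + 3*t))
z(h(3))/q(524) = (-62 - 3*3*(-3 + 3))/524 = (-62 - 3*3*0)*(1/524) = (-62 - 1*0)*(1/524) = (-62 + 0)*(1/524) = -62*1/524 = -31/262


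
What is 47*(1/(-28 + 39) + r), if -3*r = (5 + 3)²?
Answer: -32947/33 ≈ -998.39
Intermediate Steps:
r = -64/3 (r = -(5 + 3)²/3 = -⅓*8² = -⅓*64 = -64/3 ≈ -21.333)
47*(1/(-28 + 39) + r) = 47*(1/(-28 + 39) - 64/3) = 47*(1/11 - 64/3) = 47*(-701/33) = -32947/33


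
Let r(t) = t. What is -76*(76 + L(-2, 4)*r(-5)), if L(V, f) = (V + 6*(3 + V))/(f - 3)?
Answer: -4256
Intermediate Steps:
L(V, f) = (18 + 7*V)/(-3 + f) (L(V, f) = (V + (18 + 6*V))/(-3 + f) = (18 + 7*V)/(-3 + f))
-76*(76 + L(-2, 4)*r(-5)) = -76*(76 + ((18 + 7*(-2))/(-3 + 4))*(-5)) = -76*(76 + ((18 - 14)/1)*(-5)) = -76*(76 + (1*4)*(-5)) = -76*(76 + 4*(-5)) = -76*(76 - 20) = -76*56 = -4256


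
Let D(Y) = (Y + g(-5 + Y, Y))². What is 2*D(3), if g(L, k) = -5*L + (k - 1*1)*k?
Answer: 722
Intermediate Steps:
g(L, k) = -5*L + k*(-1 + k) (g(L, k) = -5*L + (k - 1)*k = -5*L + (-1 + k)*k = -5*L + k*(-1 + k))
D(Y) = (25 + Y² - 5*Y)² (D(Y) = (Y + (Y² - Y - 5*(-5 + Y)))² = (Y + (Y² - Y + (25 - 5*Y)))² = (Y + (25 + Y² - 6*Y))² = (25 + Y² - 5*Y)²)
2*D(3) = 2*(25 + 3² - 5*3)² = 2*(25 + 9 - 15)² = 2*19² = 2*361 = 722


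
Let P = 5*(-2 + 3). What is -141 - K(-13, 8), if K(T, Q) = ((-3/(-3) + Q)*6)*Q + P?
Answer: -578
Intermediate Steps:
P = 5 (P = 5*1 = 5)
K(T, Q) = 5 + Q*(6 + 6*Q) (K(T, Q) = ((-3/(-3) + Q)*6)*Q + 5 = ((-3*(-1/3) + Q)*6)*Q + 5 = ((1 + Q)*6)*Q + 5 = (6 + 6*Q)*Q + 5 = Q*(6 + 6*Q) + 5 = 5 + Q*(6 + 6*Q))
-141 - K(-13, 8) = -141 - (5 + 6*8 + 6*8**2) = -141 - (5 + 48 + 6*64) = -141 - (5 + 48 + 384) = -141 - 1*437 = -141 - 437 = -578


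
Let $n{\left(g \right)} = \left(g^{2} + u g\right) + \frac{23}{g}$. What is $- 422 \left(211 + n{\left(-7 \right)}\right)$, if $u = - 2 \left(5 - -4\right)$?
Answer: $- \frac{1130538}{7} \approx -1.6151 \cdot 10^{5}$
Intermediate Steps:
$u = -18$ ($u = - 2 \left(5 + 4\right) = \left(-2\right) 9 = -18$)
$n{\left(g \right)} = g^{2} - 18 g + \frac{23}{g}$ ($n{\left(g \right)} = \left(g^{2} - 18 g\right) + \frac{23}{g} = g^{2} - 18 g + \frac{23}{g}$)
$- 422 \left(211 + n{\left(-7 \right)}\right) = - 422 \left(211 + \frac{23 + \left(-7\right)^{2} \left(-18 - 7\right)}{-7}\right) = - 422 \left(211 - \frac{23 + 49 \left(-25\right)}{7}\right) = - 422 \left(211 - \frac{23 - 1225}{7}\right) = - 422 \left(211 - - \frac{1202}{7}\right) = - 422 \left(211 + \frac{1202}{7}\right) = \left(-422\right) \frac{2679}{7} = - \frac{1130538}{7}$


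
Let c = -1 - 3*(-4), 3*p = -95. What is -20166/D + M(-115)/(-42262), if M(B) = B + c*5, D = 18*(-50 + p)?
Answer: 71028641/5177095 ≈ 13.720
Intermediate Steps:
p = -95/3 (p = (⅓)*(-95) = -95/3 ≈ -31.667)
D = -1470 (D = 18*(-50 - 95/3) = 18*(-245/3) = -1470)
c = 11 (c = -1 + 12 = 11)
M(B) = 55 + B (M(B) = B + 11*5 = B + 55 = 55 + B)
-20166/D + M(-115)/(-42262) = -20166/(-1470) + (55 - 115)/(-42262) = -20166*(-1/1470) - 60*(-1/42262) = 3361/245 + 30/21131 = 71028641/5177095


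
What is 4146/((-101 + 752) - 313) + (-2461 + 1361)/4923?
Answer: 10019479/831987 ≈ 12.043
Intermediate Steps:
4146/((-101 + 752) - 313) + (-2461 + 1361)/4923 = 4146/(651 - 313) - 1100*1/4923 = 4146/338 - 1100/4923 = 4146*(1/338) - 1100/4923 = 2073/169 - 1100/4923 = 10019479/831987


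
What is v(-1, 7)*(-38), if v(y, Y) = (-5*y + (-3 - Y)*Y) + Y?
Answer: 2204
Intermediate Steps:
v(y, Y) = Y - 5*y + Y*(-3 - Y) (v(y, Y) = (-5*y + Y*(-3 - Y)) + Y = Y - 5*y + Y*(-3 - Y))
v(-1, 7)*(-38) = (-1*7**2 - 5*(-1) - 2*7)*(-38) = (-1*49 + 5 - 14)*(-38) = (-49 + 5 - 14)*(-38) = -58*(-38) = 2204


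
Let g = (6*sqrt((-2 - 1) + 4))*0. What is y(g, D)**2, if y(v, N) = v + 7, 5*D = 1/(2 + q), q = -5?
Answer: 49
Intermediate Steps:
g = 0 (g = (6*sqrt(-3 + 4))*0 = (6*sqrt(1))*0 = (6*1)*0 = 6*0 = 0)
D = -1/15 (D = 1/(5*(2 - 5)) = (1/5)/(-3) = (1/5)*(-1/3) = -1/15 ≈ -0.066667)
y(v, N) = 7 + v
y(g, D)**2 = (7 + 0)**2 = 7**2 = 49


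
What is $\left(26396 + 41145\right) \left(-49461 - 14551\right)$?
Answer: $-4323434492$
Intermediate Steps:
$\left(26396 + 41145\right) \left(-49461 - 14551\right) = 67541 \left(-64012\right) = -4323434492$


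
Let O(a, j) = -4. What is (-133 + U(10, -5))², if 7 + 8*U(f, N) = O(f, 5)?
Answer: 1155625/64 ≈ 18057.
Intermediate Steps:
U(f, N) = -11/8 (U(f, N) = -7/8 + (⅛)*(-4) = -7/8 - ½ = -11/8)
(-133 + U(10, -5))² = (-133 - 11/8)² = (-1075/8)² = 1155625/64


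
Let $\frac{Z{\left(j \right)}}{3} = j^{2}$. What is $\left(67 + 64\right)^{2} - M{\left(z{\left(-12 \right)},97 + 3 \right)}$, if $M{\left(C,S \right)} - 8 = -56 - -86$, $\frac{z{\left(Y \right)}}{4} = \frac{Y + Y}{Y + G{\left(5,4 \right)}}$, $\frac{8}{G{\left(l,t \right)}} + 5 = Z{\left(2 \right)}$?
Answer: $17123$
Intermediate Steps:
$Z{\left(j \right)} = 3 j^{2}$
$G{\left(l,t \right)} = \frac{8}{7}$ ($G{\left(l,t \right)} = \frac{8}{-5 + 3 \cdot 2^{2}} = \frac{8}{-5 + 3 \cdot 4} = \frac{8}{-5 + 12} = \frac{8}{7}$)
$z{\left(Y \right)} = \frac{8 Y}{\frac{8}{7} + Y}$ ($z{\left(Y \right)} = 4 \frac{Y + Y}{Y + \frac{8}{7}} = 4 \frac{2 Y}{\frac{8}{7} + Y} = \frac{8 Y}{\frac{8}{7} + Y}$)
$M{\left(C,S \right)} = 38$ ($M{\left(C,S \right)} = 8 - -30 = 8 + \left(-56 + 86\right) = 8 + 30 = 38$)
$\left(67 + 64\right)^{2} - M{\left(z{\left(-12 \right)},97 + 3 \right)} = \left(67 + 64\right)^{2} - 38 = 131^{2} - 38 = 17161 - 38 = 17123$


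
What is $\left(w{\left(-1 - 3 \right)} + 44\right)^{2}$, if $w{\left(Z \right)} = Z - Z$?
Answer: $1936$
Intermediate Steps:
$w{\left(Z \right)} = 0$
$\left(w{\left(-1 - 3 \right)} + 44\right)^{2} = \left(0 + 44\right)^{2} = 44^{2} = 1936$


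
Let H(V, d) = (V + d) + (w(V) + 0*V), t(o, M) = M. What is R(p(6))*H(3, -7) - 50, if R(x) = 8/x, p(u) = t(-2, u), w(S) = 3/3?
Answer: -54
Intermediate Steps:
w(S) = 1 (w(S) = 3*(1/3) = 1)
p(u) = u
H(V, d) = 1 + V + d (H(V, d) = (V + d) + (1 + 0*V) = (V + d) + (1 + 0) = (V + d) + 1 = 1 + V + d)
R(p(6))*H(3, -7) - 50 = (8/6)*(1 + 3 - 7) - 50 = (8*(1/6))*(-3) - 50 = (4/3)*(-3) - 50 = -4 - 50 = -54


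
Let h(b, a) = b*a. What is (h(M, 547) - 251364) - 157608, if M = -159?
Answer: -495945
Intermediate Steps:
h(b, a) = a*b
(h(M, 547) - 251364) - 157608 = (547*(-159) - 251364) - 157608 = (-86973 - 251364) - 157608 = -338337 - 157608 = -495945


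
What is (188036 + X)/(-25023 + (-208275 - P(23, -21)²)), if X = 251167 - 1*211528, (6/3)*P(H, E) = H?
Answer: -910700/933721 ≈ -0.97534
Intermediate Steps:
P(H, E) = H/2
X = 39639 (X = 251167 - 211528 = 39639)
(188036 + X)/(-25023 + (-208275 - P(23, -21)²)) = (188036 + 39639)/(-25023 + (-208275 - ((½)*23)²)) = 227675/(-25023 + (-208275 - (23/2)²)) = 227675/(-25023 + (-208275 - 1*529/4)) = 227675/(-25023 + (-208275 - 529/4)) = 227675/(-25023 - 833629/4) = 227675/(-933721/4) = 227675*(-4/933721) = -910700/933721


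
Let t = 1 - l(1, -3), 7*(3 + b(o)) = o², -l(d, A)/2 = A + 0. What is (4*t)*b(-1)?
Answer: 400/7 ≈ 57.143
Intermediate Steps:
l(d, A) = -2*A (l(d, A) = -2*(A + 0) = -2*A)
b(o) = -3 + o²/7
t = -5 (t = 1 - (-2)*(-3) = 1 - 1*6 = 1 - 6 = -5)
(4*t)*b(-1) = (4*(-5))*(-3 + (⅐)*(-1)²) = -20*(-3 + (⅐)*1) = -20*(-3 + ⅐) = -20*(-20/7) = 400/7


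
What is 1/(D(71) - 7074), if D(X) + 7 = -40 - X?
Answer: -1/7192 ≈ -0.00013904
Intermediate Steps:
D(X) = -47 - X (D(X) = -7 + (-40 - X) = -47 - X)
1/(D(71) - 7074) = 1/((-47 - 1*71) - 7074) = 1/((-47 - 71) - 7074) = 1/(-118 - 7074) = 1/(-7192) = -1/7192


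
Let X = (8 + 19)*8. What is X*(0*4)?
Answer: 0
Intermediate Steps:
X = 216 (X = 27*8 = 216)
X*(0*4) = 216*(0*4) = 216*0 = 0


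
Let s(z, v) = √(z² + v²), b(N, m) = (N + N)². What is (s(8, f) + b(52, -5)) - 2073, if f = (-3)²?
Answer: 8743 + √145 ≈ 8755.0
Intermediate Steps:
b(N, m) = 4*N² (b(N, m) = (2*N)² = 4*N²)
f = 9
s(z, v) = √(v² + z²)
(s(8, f) + b(52, -5)) - 2073 = (√(9² + 8²) + 4*52²) - 2073 = (√(81 + 64) + 4*2704) - 2073 = (√145 + 10816) - 2073 = (10816 + √145) - 2073 = 8743 + √145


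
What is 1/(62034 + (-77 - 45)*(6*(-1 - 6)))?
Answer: 1/67158 ≈ 1.4890e-5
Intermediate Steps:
1/(62034 + (-77 - 45)*(6*(-1 - 6))) = 1/(62034 - 732*(-7)) = 1/(62034 - 122*(-42)) = 1/(62034 + 5124) = 1/67158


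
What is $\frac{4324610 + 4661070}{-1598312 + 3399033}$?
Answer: $\frac{8985680}{1800721} \approx 4.99$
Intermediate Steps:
$\frac{4324610 + 4661070}{-1598312 + 3399033} = \frac{8985680}{1800721}$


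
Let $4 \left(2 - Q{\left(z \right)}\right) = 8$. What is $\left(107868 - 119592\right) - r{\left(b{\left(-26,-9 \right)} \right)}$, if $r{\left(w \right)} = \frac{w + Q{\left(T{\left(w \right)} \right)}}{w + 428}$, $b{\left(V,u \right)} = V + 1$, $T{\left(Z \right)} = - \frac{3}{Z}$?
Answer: $- \frac{4724747}{403} \approx -11724.0$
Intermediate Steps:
$b{\left(V,u \right)} = 1 + V$
$Q{\left(z \right)} = 0$ ($Q{\left(z \right)} = 2 - 2 = 0$)
$r{\left(w \right)} = \frac{w}{428 + w}$ ($r{\left(w \right)} = \frac{w + 0}{w + 428} = \frac{w}{428 + w}$)
$\left(107868 - 119592\right) - r{\left(b{\left(-26,-9 \right)} \right)} = \left(107868 - 119592\right) - \frac{1 - 26}{428 + \left(1 - 26\right)} = -11724 - - \frac{25}{428 - 25} = -11724 - - \frac{25}{403} = -11724 + \frac{25}{403} = - \frac{4724747}{403}$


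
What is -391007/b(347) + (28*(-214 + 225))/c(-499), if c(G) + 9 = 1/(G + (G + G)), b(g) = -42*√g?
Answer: -230538/6737 + 391007*√347/14574 ≈ 465.55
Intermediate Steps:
c(G) = -9 + 1/(3*G) (c(G) = -9 + 1/(G + (G + G)) = -9 + 1/(G + 2*G) = -9 + 1/(3*G))
-391007/b(347) + (28*(-214 + 225))/c(-499) = -391007*(-√347/14574) + (28*(-214 + 225))/(-9 + (⅓)/(-499)) = -(-391007)*√347/14574 + (28*11)/(-9 + (⅓)*(-1/499)) = 391007*√347/14574 + 308/(-9 - 1/1497) = 391007*√347/14574 + 308/(-13474/1497) = 391007*√347/14574 + 308*(-1497/13474) = 391007*√347/14574 - 230538/6737 = -230538/6737 + 391007*√347/14574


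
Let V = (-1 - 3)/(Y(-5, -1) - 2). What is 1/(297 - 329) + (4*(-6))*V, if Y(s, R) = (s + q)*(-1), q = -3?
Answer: 511/32 ≈ 15.969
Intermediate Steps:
Y(s, R) = 3 - s (Y(s, R) = (s - 3)*(-1) = (-3 + s)*(-1) = 3 - s)
V = -⅔ (V = (-1 - 3)/((3 - 1*(-5)) - 2) = -4/((3 + 5) - 2) = -4/(8 - 2) = -4/6 = -4*⅙ = -⅔ ≈ -0.66667)
1/(297 - 329) + (4*(-6))*V = 1/(297 - 329) + (4*(-6))*(-⅔) = 1/(-32) - 24*(-⅔) = -1/32 + 16 = 511/32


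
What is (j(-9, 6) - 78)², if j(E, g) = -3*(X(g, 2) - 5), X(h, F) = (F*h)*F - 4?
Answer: 15129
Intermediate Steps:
X(h, F) = -4 + h*F² (X(h, F) = h*F² - 4 = -4 + h*F²)
j(E, g) = 27 - 12*g (j(E, g) = -3*((-4 + g*2²) - 5) = -3*((-4 + g*4) - 5) = -3*((-4 + 4*g) - 5) = -3*(-9 + 4*g) = 27 - 12*g)
(j(-9, 6) - 78)² = ((27 - 12*6) - 78)² = ((27 - 72) - 78)² = (-45 - 78)² = (-123)² = 15129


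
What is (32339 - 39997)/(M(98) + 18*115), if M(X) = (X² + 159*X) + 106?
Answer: -3829/13681 ≈ -0.27988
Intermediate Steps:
M(X) = 106 + X² + 159*X
(32339 - 39997)/(M(98) + 18*115) = (32339 - 39997)/((106 + 98² + 159*98) + 18*115) = -7658/((106 + 9604 + 15582) + 2070) = -7658/(25292 + 2070) = -7658/27362 = -7658*1/27362 = -3829/13681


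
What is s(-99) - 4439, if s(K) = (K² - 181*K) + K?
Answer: 23182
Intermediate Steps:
s(K) = K² - 180*K
s(-99) - 4439 = -99*(-180 - 99) - 4439 = -99*(-279) - 4439 = 27621 - 4439 = 23182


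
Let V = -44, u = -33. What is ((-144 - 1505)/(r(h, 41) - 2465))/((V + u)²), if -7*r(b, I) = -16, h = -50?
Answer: 1649/14601433 ≈ 0.00011293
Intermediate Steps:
r(b, I) = 16/7 (r(b, I) = -⅐*(-16) = 16/7)
((-144 - 1505)/(r(h, 41) - 2465))/((V + u)²) = ((-144 - 1505)/(16/7 - 2465))/((-44 - 33)²) = (-1649/(-17239/7))/((-77)²) = -1649*(-7/17239)/5929 = (11543/17239)*(1/5929) = 1649/14601433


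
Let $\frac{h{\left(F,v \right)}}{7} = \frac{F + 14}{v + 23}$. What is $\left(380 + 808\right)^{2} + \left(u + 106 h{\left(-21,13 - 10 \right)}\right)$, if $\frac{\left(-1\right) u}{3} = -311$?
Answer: $\frac{18357004}{13} \approx 1.4121 \cdot 10^{6}$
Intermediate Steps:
$u = 933$ ($u = \left(-3\right) \left(-311\right) = 933$)
$h{\left(F,v \right)} = \frac{7 \left(14 + F\right)}{23 + v}$ ($h{\left(F,v \right)} = 7 \frac{F + 14}{v + 23} = 7 \frac{14 + F}{23 + v} = \frac{7 \left(14 + F\right)}{23 + v}$)
$\left(380 + 808\right)^{2} + \left(u + 106 h{\left(-21,13 - 10 \right)}\right) = \left(380 + 808\right)^{2} + \left(933 + 106 \frac{7 \left(14 - 21\right)}{23 + \left(13 - 10\right)}\right) = 1188^{2} + \left(933 + 106 \cdot 7 \frac{1}{23 + \left(13 - 10\right)} \left(-7\right)\right) = 1411344 + \left(933 + 106 \cdot 7 \frac{1}{23 + 3} \left(-7\right)\right) = 1411344 + \left(933 + 106 \cdot 7 \cdot \frac{1}{26} \left(-7\right)\right) = 1411344 + \left(933 + 106 \left(- \frac{49}{26}\right)\right) = 1411344 + \left(933 - \frac{2597}{13}\right) = 1411344 + \frac{9532}{13} = \frac{18357004}{13}$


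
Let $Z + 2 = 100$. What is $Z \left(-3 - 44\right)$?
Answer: $-4606$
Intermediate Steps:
$Z = 98$ ($Z = -2 + 100 = 98$)
$Z \left(-3 - 44\right) = 98 \left(-3 - 44\right) = 98 \left(-47\right) = -4606$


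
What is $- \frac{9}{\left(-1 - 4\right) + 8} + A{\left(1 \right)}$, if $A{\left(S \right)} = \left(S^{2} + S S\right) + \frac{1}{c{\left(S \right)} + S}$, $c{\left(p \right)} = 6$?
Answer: $- \frac{6}{7} \approx -0.85714$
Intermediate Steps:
$A{\left(S \right)} = \frac{1}{6 + S} + 2 S^{2}$ ($A{\left(S \right)} = \left(S^{2} + S S\right) + \frac{1}{6 + S} = \left(S^{2} + S^{2}\right) + \frac{1}{6 + S} = 2 S^{2} + \frac{1}{6 + S} = \frac{1}{6 + S} + 2 S^{2}$)
$- \frac{9}{\left(-1 - 4\right) + 8} + A{\left(1 \right)} = - \frac{9}{\left(-1 - 4\right) + 8} + \frac{1 + 2 \cdot 1^{3} + 12 \cdot 1^{2}}{6 + 1} = - \frac{9}{-5 + 8} + \frac{1 + 2 \cdot 1 + 12 \cdot 1}{7} = - \frac{9}{3} + \frac{1 + 2 + 12}{7} = \left(-9\right) \frac{1}{3} + \frac{1}{7} \cdot 15 = -3 + \frac{15}{7} = - \frac{6}{7}$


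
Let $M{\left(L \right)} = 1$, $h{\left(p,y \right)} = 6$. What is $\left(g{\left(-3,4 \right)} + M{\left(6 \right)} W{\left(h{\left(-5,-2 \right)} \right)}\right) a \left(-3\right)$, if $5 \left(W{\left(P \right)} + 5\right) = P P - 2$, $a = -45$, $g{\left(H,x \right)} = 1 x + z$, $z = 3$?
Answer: $1188$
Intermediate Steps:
$g{\left(H,x \right)} = 3 + x$ ($g{\left(H,x \right)} = 1 x + 3 = x + 3 = 3 + x$)
$W{\left(P \right)} = - \frac{27}{5} + \frac{P^{2}}{5}$ ($W{\left(P \right)} = -5 + \frac{P P - 2}{5} = -5 + \frac{P^{2} - 2}{5} = -5 + \frac{-2 + P^{2}}{5} = -5 + \left(- \frac{2}{5} + \frac{P^{2}}{5}\right) = - \frac{27}{5} + \frac{P^{2}}{5}$)
$\left(g{\left(-3,4 \right)} + M{\left(6 \right)} W{\left(h{\left(-5,-2 \right)} \right)}\right) a \left(-3\right) = \left(\left(3 + 4\right) + 1 \left(- \frac{27}{5} + \frac{6^{2}}{5}\right)\right) \left(-45\right) \left(-3\right) = \left(7 + 1 \left(- \frac{27}{5} + \frac{1}{5} \cdot 36\right)\right) \left(-45\right) \left(-3\right) = \left(7 + 1 \left(- \frac{27}{5} + \frac{36}{5}\right)\right) \left(-45\right) \left(-3\right) = \left(7 + 1 \cdot \frac{9}{5}\right) \left(-45\right) \left(-3\right) = \left(7 + \frac{9}{5}\right) \left(-45\right) \left(-3\right) = \frac{44}{5} \left(-45\right) \left(-3\right) = \left(-396\right) \left(-3\right) = 1188$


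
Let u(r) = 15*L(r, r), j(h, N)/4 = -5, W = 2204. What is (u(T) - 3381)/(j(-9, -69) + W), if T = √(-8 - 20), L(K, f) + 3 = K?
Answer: -571/364 + 5*I*√7/364 ≈ -1.5687 + 0.036343*I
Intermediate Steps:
L(K, f) = -3 + K
j(h, N) = -20 (j(h, N) = 4*(-5) = -20)
T = 2*I*√7 (T = √(-28) = 2*I*√7 ≈ 5.2915*I)
u(r) = -45 + 15*r (u(r) = 15*(-3 + r) = -45 + 15*r)
(u(T) - 3381)/(j(-9, -69) + W) = ((-45 + 15*(2*I*√7)) - 3381)/(-20 + 2204) = ((-45 + 30*I*√7) - 3381)/2184 = (-3426 + 30*I*√7)*(1/2184) = -571/364 + 5*I*√7/364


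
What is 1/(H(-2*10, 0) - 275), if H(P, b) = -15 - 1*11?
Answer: -1/301 ≈ -0.0033223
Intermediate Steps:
H(P, b) = -26 (H(P, b) = -15 - 11 = -26)
1/(H(-2*10, 0) - 275) = 1/(-26 - 275) = 1/(-301) = -1/301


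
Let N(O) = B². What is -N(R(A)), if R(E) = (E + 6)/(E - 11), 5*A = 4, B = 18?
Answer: -324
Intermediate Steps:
A = ⅘ (A = (⅕)*4 = ⅘ ≈ 0.80000)
R(E) = (6 + E)/(-11 + E)
N(O) = 324 (N(O) = 18² = 324)
-N(R(A)) = -1*324 = -324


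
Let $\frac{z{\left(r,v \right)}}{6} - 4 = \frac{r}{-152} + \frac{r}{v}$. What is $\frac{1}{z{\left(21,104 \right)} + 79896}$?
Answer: $\frac{494}{39480669} \approx 1.2512 \cdot 10^{-5}$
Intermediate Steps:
$z{\left(r,v \right)} = 24 - \frac{3 r}{76} + \frac{6 r}{v}$ ($z{\left(r,v \right)} = 24 + 6 \left(\frac{r}{-152} + \frac{r}{v}\right) = 24 + 6 \left(r \left(- \frac{1}{152}\right) + \frac{r}{v}\right) = 24 + 6 \left(- \frac{r}{152} + \frac{r}{v}\right) = 24 - \left(\frac{3 r}{76} - \frac{6 r}{v}\right) = 24 - \frac{3 r}{76} + \frac{6 r}{v}$)
$\frac{1}{z{\left(21,104 \right)} + 79896} = \frac{1}{\left(24 - \frac{63}{76} + 6 \cdot 21 \cdot \frac{1}{104}\right) + 79896} = \frac{1}{\left(24 - \frac{63}{76} + \frac{63}{52}\right) + 79896} = \frac{1}{\frac{12045}{494} + 79896} = \frac{1}{\frac{39480669}{494}} = \frac{494}{39480669}$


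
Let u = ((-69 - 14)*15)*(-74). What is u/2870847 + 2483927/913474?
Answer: 2405044245263/874148030826 ≈ 2.7513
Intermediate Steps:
u = 92130 (u = -83*15*(-74) = -1245*(-74) = 92130)
u/2870847 + 2483927/913474 = 92130/2870847 + 2483927/913474 = 92130*(1/2870847) + 2483927*(1/913474) = 30710/956949 + 2483927/913474 = 2405044245263/874148030826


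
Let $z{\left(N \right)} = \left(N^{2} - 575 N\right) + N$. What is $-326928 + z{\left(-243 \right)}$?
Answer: $-128397$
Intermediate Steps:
$z{\left(N \right)} = N^{2} - 574 N$
$-326928 + z{\left(-243 \right)} = -326928 - 243 \left(-574 - 243\right) = -326928 - -198531 = -326928 + 198531 = -128397$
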